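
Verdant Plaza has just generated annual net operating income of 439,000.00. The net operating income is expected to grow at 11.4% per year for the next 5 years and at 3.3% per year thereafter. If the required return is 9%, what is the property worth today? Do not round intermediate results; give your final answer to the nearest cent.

D_1 = 489046.00000
D_2 = 544797.24400
D_3 = 606904.12982
D_4 = 676091.20062
D_5 = 753165.59749
Terminal value at year 5: TV = D_5×(1+g_2)/(r−g_2) = 778020.06220/0.057 = 13649474.77548
P_0 = D_1/(1+r)^1 + D_2/(1+r)^2 + D_3/(1+r)^3 + D_4/(1+r)^4 + D_5/(1+r)^5 + TV/(1+r)^5
    = 448666.05505 + 458544.94066 + 468641.34302 + 478960.05150 + 489505.96089 + 8871222.06307 = 11215540.41418

11215540.41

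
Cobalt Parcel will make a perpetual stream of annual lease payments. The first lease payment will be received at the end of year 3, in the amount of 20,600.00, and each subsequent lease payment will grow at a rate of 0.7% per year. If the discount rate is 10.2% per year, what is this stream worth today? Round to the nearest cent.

Value at end of year 2: C₁ / (r − g) = 20,600.00 / (0.102 − 0.007) = 216,842.1053
Discount to today: PV = 216,842.1053 / (1 + 0.102)^2 = 216,842.1053 / 1.214404 = 178,558.46

178558.46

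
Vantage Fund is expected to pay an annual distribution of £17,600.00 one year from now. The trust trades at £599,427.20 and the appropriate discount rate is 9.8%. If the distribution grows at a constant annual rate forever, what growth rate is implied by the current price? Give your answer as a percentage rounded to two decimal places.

6.86%

P = D₁/(r−g) ⇒ g = r − D₁/P = 0.098 − £17,600.00/£599,427.20 = 0.068639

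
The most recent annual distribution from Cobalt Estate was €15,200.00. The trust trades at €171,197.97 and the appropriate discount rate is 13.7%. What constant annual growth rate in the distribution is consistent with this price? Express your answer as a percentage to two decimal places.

4.43%

P = D₀(1+g)/(r−g) ⇒ P(r−g) = D₀(1+g) ⇒ g(P+D₀) = P·r − D₀
g = (P·r − D₀)/(P + D₀) = (€171,197.97×0.137 − €15,200.00) / (€171,197.97 + €15,200.00) = 0.044282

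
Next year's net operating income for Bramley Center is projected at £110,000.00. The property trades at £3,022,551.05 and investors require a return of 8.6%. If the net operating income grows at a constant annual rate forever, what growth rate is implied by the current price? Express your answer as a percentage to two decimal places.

4.96%

P = D₁/(r−g) ⇒ g = r − D₁/P = 0.086 − £110,000.00/£3,022,551.05 = 0.049607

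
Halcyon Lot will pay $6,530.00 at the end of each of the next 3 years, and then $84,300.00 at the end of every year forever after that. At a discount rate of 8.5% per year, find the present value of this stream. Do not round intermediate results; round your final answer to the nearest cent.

$793138.39

PV of 3-year annuity: $6,530.00 × [1 − (1+0.085)^−3] / 0.085 = 16677.76609
Perpetuity value at year 3: $84,300.00 / 0.085 = 991764.70588
PV of perpetuity: 991764.70588 / (1+0.085)^3 = 776460.61997
Total PV = 16677.76609 + 776460.61997 = 793138.38606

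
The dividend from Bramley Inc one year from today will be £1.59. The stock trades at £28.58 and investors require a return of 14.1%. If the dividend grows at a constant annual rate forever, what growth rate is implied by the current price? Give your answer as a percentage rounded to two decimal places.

P = D₁/(r−g) ⇒ g = r − D₁/P = 0.141 − £1.59/£28.58 = 0.085367

8.54%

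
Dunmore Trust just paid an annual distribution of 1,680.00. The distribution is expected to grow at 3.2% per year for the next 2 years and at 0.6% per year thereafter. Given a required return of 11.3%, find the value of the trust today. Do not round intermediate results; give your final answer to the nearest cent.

D_1 = 1733.76000
D_2 = 1789.24032
Terminal value at year 2: TV = D_2×(1+g_2)/(r−g_2) = 1799.97576/0.107 = 16822.20338
P_0 = D_1/(1+r)^1 + D_2/(1+r)^2 + TV/(1+r)^2
    = 1557.73585 + 1444.36963 + 13579.77426 = 16581.87974

16581.88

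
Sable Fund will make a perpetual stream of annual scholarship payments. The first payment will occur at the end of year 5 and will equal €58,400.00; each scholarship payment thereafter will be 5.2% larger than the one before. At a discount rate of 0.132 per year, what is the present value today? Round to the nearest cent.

Value at end of year 4: C₁ / (r − g) = €58,400.00 / (0.132 − 0.052) = €730,000.0000
Discount to today: PV = €730,000.0000 / (1 + 0.132)^4 = €730,000.0000 / 1.642047 = €444,566.93

€444566.93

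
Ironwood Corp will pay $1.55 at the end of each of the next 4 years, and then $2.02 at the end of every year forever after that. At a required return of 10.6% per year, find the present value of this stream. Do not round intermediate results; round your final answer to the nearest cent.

$17.59

PV of 4-year annuity: $1.55 × [1 − (1+0.106)^−4] / 0.106 = 4.85015
Perpetuity value at year 4: $2.02 / 0.106 = 19.05660
PV of perpetuity: 19.05660 / (1+0.106)^4 = 12.73576
Total PV = 4.85015 + 12.73576 = 17.58591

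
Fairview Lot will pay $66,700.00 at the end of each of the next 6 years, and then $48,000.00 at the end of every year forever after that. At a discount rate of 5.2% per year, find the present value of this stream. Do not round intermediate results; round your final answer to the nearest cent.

$1017388.29

PV of 6-year annuity: $66,700.00 × [1 − (1+0.052)^−6] / 0.052 = 336394.02625
Perpetuity value at year 6: $48,000.00 / 0.052 = 923076.92308
PV of perpetuity: 923076.92308 / (1+0.052)^6 = 680994.26550
Total PV = 336394.02625 + 680994.26550 = 1017388.29176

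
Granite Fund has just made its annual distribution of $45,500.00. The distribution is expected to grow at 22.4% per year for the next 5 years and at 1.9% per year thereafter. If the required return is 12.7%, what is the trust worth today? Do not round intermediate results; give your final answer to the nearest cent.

D_1 = 55692.00000
D_2 = 68167.00800
D_3 = 83436.41779
D_4 = 102126.17538
D_5 = 125002.43866
Terminal value at year 5: TV = D_5×(1+g_2)/(r−g_2) = 127377.48500/0.108 = 1179421.15738
P_0 = D_1/(1+r)^1 + D_2/(1+r)^2 + D_3/(1+r)^3 + D_4/(1+r)^4 + D_5/(1+r)^5 + TV/(1+r)^5
    = 49416.14907 + 53669.35799 + 58288.63725 + 63305.49423 + 68754.14813 + 648708.11983 = 942141.90650

$942141.91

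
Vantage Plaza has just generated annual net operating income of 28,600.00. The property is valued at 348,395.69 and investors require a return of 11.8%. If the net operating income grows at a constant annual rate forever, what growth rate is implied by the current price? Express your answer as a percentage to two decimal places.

3.32%

P = D₀(1+g)/(r−g) ⇒ P(r−g) = D₀(1+g) ⇒ g(P+D₀) = P·r − D₀
g = (P·r − D₀)/(P + D₀) = (348,395.69×0.118 − 28,600.00) / (348,395.69 + 28,600.00) = 0.033185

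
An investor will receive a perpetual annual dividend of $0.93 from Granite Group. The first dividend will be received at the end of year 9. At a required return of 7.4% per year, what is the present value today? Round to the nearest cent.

Value at end of year 8: C / r = $0.93 / 0.074 = $12.5676
Discount to today: PV = $12.5676 / (1 + 0.074)^8 = $12.5676 / 1.770249 = $7.10

$7.10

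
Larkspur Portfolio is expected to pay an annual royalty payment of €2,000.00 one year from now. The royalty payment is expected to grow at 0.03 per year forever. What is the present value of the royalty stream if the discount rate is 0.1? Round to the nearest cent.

€28571.43

Growing perpetuity: P = D₁ / (r − g) = €2,000.0000 / (0.1 − 0.03) = €28,571.43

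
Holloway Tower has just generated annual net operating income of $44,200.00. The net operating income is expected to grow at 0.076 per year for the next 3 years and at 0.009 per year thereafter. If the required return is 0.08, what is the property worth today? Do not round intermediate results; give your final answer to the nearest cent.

D_1 = 47559.20000
D_2 = 51173.69920
D_3 = 55062.90034
Terminal value at year 3: TV = D_3×(1+g_2)/(r−g_2) = 55558.46644/0.071 = 782513.61186
P_0 = D_1/(1+r)^1 + D_2/(1+r)^2 + D_3/(1+r)^3 + TV/(1+r)^3
    = 44036.29630 + 43873.19890 + 43710.70557 + 621184.53413 = 752804.73491

$752804.73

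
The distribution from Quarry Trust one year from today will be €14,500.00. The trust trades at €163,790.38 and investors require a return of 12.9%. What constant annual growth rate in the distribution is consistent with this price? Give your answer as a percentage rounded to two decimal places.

4.05%

P = D₁/(r−g) ⇒ g = r − D₁/P = 0.129 − €14,500.00/€163,790.38 = 0.040472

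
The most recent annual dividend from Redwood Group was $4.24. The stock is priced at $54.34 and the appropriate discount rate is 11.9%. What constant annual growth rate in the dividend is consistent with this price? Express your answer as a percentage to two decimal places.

P = D₀(1+g)/(r−g) ⇒ P(r−g) = D₀(1+g) ⇒ g(P+D₀) = P·r − D₀
g = (P·r − D₀)/(P + D₀) = ($54.34×0.119 − $4.24) / ($54.34 + $4.24) = 0.038007

3.80%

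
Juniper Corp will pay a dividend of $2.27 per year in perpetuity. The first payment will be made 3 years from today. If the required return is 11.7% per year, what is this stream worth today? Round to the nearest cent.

Value at end of year 2: C / r = $2.27 / 0.117 = $19.4017
Discount to today: PV = $19.4017 / (1 + 0.117)^2 = $19.4017 / 1.247689 = $15.55

$15.55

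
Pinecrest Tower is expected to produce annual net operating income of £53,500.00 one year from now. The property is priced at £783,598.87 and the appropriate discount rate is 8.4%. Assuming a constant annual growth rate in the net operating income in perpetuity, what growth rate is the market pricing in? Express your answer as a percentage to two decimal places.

1.57%

P = D₁/(r−g) ⇒ g = r − D₁/P = 0.084 − £53,500.00/£783,598.87 = 0.015725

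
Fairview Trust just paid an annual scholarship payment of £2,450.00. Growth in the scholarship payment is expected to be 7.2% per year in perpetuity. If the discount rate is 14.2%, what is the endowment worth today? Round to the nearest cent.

D₁ = D₀ × (1 + g) = £2,450.00 × 1.072 = £2,626.4000
Growing perpetuity: P = D₁ / (r − g) = £2,626.4000 / (0.142 − 0.072) = £37,520.00

£37520.00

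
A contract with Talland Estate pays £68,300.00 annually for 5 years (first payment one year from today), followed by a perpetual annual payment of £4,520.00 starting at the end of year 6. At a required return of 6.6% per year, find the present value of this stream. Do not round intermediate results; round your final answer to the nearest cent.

PV of 5-year annuity: £68,300.00 × [1 − (1+0.066)^−5] / 0.066 = 283068.52480
Perpetuity value at year 5: £4,520.00 / 0.066 = 68484.84848
PV of perpetuity: 68484.84848 / (1+0.066)^5 = 49751.76310
Total PV = 283068.52480 + 49751.76310 = 332820.28790

£332820.29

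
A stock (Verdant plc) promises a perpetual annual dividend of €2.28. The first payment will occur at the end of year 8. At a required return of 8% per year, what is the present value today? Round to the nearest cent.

€16.63

Value at end of year 7: C / r = €2.28 / 0.08 = €28.5000
Discount to today: PV = €28.5000 / (1 + 0.08)^7 = €28.5000 / 1.713824 = €16.63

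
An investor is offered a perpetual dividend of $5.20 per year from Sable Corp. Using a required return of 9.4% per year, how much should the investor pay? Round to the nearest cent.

Level perpetuity: PV = C / r = $5.20 / 0.094 = $55.32

$55.32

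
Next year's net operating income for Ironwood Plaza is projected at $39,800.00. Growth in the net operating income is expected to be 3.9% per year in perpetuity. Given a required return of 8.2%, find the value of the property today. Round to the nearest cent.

Growing perpetuity: P = D₁ / (r − g) = $39,800.0000 / (0.082 − 0.039) = $925,581.40

$925581.40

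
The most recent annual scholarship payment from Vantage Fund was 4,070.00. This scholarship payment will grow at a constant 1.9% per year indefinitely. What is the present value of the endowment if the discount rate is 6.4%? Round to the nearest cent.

D₁ = D₀ × (1 + g) = 4,070.00 × 1.019 = 4,147.3300
Growing perpetuity: P = D₁ / (r − g) = 4,147.3300 / (0.064 − 0.019) = 92,162.89

92162.89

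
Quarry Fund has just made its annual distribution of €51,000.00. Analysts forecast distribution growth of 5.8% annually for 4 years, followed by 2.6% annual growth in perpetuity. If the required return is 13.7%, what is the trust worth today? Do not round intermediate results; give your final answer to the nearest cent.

€524365.84

D_1 = 53958.00000
D_2 = 57087.56400
D_3 = 60398.64271
D_4 = 63901.76399
Terminal value at year 4: TV = D_4×(1+g_2)/(r−g_2) = 65563.20985/0.111 = 590659.54823
P_0 = D_1/(1+r)^1 + D_2/(1+r)^2 + D_3/(1+r)^3 + D_4/(1+r)^4 + TV/(1+r)^4
    = 47456.46438 + 44159.13748 + 41090.91245 + 38235.87104 + 353423.45662 = 524365.84196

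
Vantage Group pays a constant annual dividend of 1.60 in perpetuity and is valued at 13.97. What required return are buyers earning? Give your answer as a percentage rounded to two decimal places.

11.45%

P = C/r ⇒ r = C/P = 1.60/13.97 = 0.114531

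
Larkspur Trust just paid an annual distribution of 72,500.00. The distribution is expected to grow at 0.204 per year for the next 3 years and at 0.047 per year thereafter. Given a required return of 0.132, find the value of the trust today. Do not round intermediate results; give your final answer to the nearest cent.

D_1 = 87290.00000
D_2 = 105097.16000
D_3 = 126536.98064
Terminal value at year 3: TV = D_3×(1+g_2)/(r−g_2) = 132484.21873/0.085 = 1558637.86741
P_0 = D_1/(1+r)^1 + D_2/(1+r)^2 + D_3/(1+r)^3 + TV/(1+r)^3
    = 77111.30742 + 82015.91355 + 87232.47342 + 1074498.81964 = 1320858.51402

1320858.51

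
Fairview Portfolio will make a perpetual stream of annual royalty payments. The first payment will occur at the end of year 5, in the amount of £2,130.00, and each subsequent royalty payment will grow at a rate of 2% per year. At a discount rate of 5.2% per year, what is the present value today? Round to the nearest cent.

Value at end of year 4: C₁ / (r − g) = £2,130.00 / (0.052 − 0.02) = £66,562.5000
Discount to today: PV = £66,562.5000 / (1 + 0.052)^4 = £66,562.5000 / 1.224794 = £54,345.89

£54345.89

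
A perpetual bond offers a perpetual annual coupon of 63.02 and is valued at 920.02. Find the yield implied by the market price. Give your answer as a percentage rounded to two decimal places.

P = C/r ⇒ r = C/P = 63.02/920.02 = 0.068499

6.85%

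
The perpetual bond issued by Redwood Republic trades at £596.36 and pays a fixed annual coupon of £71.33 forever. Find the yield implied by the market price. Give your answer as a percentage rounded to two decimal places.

11.96%

P = C/r ⇒ r = C/P = £71.33/£596.36 = 0.119609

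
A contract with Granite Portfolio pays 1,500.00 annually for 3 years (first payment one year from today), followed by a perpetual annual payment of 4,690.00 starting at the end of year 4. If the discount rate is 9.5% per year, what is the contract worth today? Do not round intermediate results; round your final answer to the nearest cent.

41365.01

PV of 3-year annuity: 1,500.00 × [1 − (1+0.095)^−3] / 0.095 = 3763.36024
Perpetuity value at year 3: 4,690.00 / 0.095 = 49368.42105
PV of perpetuity: 49368.42105 / (1+0.095)^3 = 37601.64803
Total PV = 3763.36024 + 37601.64803 = 41365.00827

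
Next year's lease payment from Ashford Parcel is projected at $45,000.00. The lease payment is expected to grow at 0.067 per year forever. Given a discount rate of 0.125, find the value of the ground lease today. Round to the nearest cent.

$775862.07

Growing perpetuity: P = D₁ / (r − g) = $45,000.0000 / (0.125 − 0.067) = $775,862.07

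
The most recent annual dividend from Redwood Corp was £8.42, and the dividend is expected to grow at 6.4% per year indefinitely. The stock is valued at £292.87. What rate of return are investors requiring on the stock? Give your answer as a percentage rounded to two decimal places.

9.46%

D₁ = £8.42 × 1.064 = £8.9589
P = D₁/(r − g) ⇒ r = D₁/P + g = £8.9589/£292.87 + 0.064 = 0.030590 + 0.064 = 0.094590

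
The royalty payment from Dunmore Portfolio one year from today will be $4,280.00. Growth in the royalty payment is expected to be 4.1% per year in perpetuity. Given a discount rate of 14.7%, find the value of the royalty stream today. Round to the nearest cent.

Growing perpetuity: P = D₁ / (r − g) = $4,280.0000 / (0.147 − 0.041) = $40,377.36

$40377.36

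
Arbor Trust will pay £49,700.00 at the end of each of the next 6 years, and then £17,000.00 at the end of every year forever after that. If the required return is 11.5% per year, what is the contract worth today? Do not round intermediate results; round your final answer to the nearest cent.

£284194.70

PV of 6-year annuity: £49,700.00 × [1 − (1+0.115)^−6] / 0.115 = 207263.61345
Perpetuity value at year 6: £17,000.00 / 0.115 = 147826.08696
PV of perpetuity: 147826.08696 / (1+0.115)^6 = 76931.08839
Total PV = 207263.61345 + 76931.08839 = 284194.70184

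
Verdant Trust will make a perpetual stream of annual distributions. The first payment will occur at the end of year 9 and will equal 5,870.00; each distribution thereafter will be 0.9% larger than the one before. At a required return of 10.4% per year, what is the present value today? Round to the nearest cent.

Value at end of year 8: C₁ / (r − g) = 5,870.00 / (0.104 − 0.009) = 61,789.4737
Discount to today: PV = 61,789.4737 / (1 + 0.104)^8 = 61,789.4737 / 2.206747 = 28,000.25

28000.25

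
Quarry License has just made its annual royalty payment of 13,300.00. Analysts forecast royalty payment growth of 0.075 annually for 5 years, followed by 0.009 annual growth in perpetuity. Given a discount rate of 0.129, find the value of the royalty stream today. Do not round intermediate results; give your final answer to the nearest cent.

145070.46

D_1 = 14297.50000
D_2 = 15369.81250
D_3 = 16522.54844
D_4 = 17761.73957
D_5 = 19093.87004
Terminal value at year 5: TV = D_5×(1+g_2)/(r−g_2) = 19265.71487/0.12 = 160547.62390
P_0 = D_1/(1+r)^1 + D_2/(1+r)^2 + D_3/(1+r)^3 + D_4/(1+r)^4 + D_5/(1+r)^5 + TV/(1+r)^5
    = 12663.86182 + 12058.15010 + 11481.40953 + 10932.25442 + 10409.36537 + 87525.41382 = 145070.45506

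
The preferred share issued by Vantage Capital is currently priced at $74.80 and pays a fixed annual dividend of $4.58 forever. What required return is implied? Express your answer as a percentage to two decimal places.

P = C/r ⇒ r = C/P = $4.58/$74.80 = 0.061230

6.12%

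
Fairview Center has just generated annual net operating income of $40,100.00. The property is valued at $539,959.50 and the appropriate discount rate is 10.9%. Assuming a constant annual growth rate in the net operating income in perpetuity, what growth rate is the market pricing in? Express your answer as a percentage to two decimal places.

P = D₀(1+g)/(r−g) ⇒ P(r−g) = D₀(1+g) ⇒ g(P+D₀) = P·r − D₀
g = (P·r − D₀)/(P + D₀) = ($539,959.50×0.109 − $40,100.00) / ($539,959.50 + $40,100.00) = 0.032334

3.23%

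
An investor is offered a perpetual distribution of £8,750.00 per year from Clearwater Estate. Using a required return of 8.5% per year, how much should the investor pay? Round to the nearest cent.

Level perpetuity: PV = C / r = £8,750.00 / 0.085 = £102,941.18

£102941.18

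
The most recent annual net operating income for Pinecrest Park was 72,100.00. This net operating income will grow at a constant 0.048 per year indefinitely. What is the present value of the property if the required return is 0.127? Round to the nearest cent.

956465.82

D₁ = D₀ × (1 + g) = 72,100.00 × 1.048 = 75,560.8000
Growing perpetuity: P = D₁ / (r − g) = 75,560.8000 / (0.127 − 0.048) = 956,465.82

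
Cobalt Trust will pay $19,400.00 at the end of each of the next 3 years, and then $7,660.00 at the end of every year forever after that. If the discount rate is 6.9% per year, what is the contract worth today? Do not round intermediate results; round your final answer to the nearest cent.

$141880.34

PV of 3-year annuity: $19,400.00 × [1 − (1+0.069)^−3] / 0.069 = 51004.89226
Perpetuity value at year 3: $7,660.00 / 0.069 = 111014.49275
PV of perpetuity: 111014.49275 / (1+0.069)^3 = 90875.44767
Total PV = 51004.89226 + 90875.44767 = 141880.33993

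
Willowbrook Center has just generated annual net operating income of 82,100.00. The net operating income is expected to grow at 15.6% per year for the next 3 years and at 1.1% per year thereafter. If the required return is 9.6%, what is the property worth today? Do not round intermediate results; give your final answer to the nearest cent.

D_1 = 94907.60000
D_2 = 109713.18560
D_3 = 126828.44255
Terminal value at year 3: TV = D_3×(1+g_2)/(r−g_2) = 128223.55542/0.085 = 1508512.41673
P_0 = D_1/(1+r)^1 + D_2/(1+r)^2 + D_3/(1+r)^3 + TV/(1+r)^3
    = 86594.52555 + 91335.10176 + 96335.19858 + 1145822.18541 = 1420087.01130

1420087.01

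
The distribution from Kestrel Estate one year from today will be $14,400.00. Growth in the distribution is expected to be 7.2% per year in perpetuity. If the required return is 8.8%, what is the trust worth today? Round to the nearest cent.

Growing perpetuity: P = D₁ / (r − g) = $14,400.0000 / (0.088 − 0.072) = $900,000.00

$900000.00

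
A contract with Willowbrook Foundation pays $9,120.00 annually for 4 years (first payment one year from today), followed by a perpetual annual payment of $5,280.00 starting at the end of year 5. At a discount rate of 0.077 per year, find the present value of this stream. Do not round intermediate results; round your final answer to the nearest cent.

PV of 4-year annuity: $9,120.00 × [1 − (1+0.077)^−4] / 0.077 = 30409.41022
Perpetuity value at year 4: $5,280.00 / 0.077 = 68571.42857
PV of perpetuity: 68571.42857 / (1+0.077)^4 = 50965.98055
Total PV = 30409.41022 + 50965.98055 = 81375.39077

$81375.39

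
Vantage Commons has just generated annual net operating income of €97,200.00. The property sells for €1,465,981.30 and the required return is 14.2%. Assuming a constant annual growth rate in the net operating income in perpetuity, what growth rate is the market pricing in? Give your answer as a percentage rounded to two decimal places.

7.10%

P = D₀(1+g)/(r−g) ⇒ P(r−g) = D₀(1+g) ⇒ g(P+D₀) = P·r − D₀
g = (P·r − D₀)/(P + D₀) = (€1,465,981.30×0.142 − €97,200.00) / (€1,465,981.30 + €97,200.00) = 0.070989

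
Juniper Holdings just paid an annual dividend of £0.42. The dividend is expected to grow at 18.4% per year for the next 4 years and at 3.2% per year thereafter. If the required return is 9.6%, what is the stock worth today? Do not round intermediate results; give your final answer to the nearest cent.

D_1 = 0.49728
D_2 = 0.58878
D_3 = 0.69711
D_4 = 0.82538
Terminal value at year 4: TV = D_4×(1+g_2)/(r−g_2) = 0.85180/0.064 = 13.30932
P_0 = D_1/(1+r)^1 + D_2/(1+r)^2 + D_3/(1+r)^3 + D_4/(1+r)^4 + TV/(1+r)^4
    = 0.45372 + 0.49015 + 0.52951 + 0.57202 + 9.22388 = 11.26929

£11.27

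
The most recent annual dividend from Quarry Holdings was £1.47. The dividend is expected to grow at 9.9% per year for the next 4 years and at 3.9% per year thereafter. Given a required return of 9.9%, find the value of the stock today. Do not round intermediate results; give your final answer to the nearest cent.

£31.34

D_1 = 1.61553
D_2 = 1.77547
D_3 = 1.95124
D_4 = 2.14441
Terminal value at year 4: TV = D_4×(1+g_2)/(r−g_2) = 2.22804/0.06 = 37.13406
P_0 = D_1/(1+r)^1 + D_2/(1+r)^2 + D_3/(1+r)^3 + D_4/(1+r)^4 + TV/(1+r)^4
    = 1.47000 + 1.47000 + 1.47000 + 1.47000 + 25.45550 = 31.33550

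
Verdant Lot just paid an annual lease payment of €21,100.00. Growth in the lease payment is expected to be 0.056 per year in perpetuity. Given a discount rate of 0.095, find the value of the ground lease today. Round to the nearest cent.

€571323.08

D₁ = D₀ × (1 + g) = €21,100.00 × 1.056 = €22,281.6000
Growing perpetuity: P = D₁ / (r − g) = €22,281.6000 / (0.095 − 0.056) = €571,323.08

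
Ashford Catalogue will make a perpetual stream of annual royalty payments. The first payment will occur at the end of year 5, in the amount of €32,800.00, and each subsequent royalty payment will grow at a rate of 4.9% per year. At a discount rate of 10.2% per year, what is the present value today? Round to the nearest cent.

Value at end of year 4: C₁ / (r − g) = €32,800.00 / (0.102 − 0.049) = €618,867.9245
Discount to today: PV = €618,867.9245 / (1 + 0.102)^4 = €618,867.9245 / 1.474777 = €419,634.90

€419634.90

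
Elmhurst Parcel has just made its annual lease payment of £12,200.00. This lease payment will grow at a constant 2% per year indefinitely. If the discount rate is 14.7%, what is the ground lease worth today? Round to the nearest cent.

£97984.25

D₁ = D₀ × (1 + g) = £12,200.00 × 1.02 = £12,444.0000
Growing perpetuity: P = D₁ / (r − g) = £12,444.0000 / (0.147 − 0.02) = £97,984.25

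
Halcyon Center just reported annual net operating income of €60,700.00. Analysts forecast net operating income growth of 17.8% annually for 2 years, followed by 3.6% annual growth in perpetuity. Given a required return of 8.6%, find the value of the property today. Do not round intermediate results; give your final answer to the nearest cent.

D_1 = 71504.60000
D_2 = 84232.41880
Terminal value at year 2: TV = D_2×(1+g_2)/(r−g_2) = 87264.78588/0.05 = 1745295.71754
P_0 = D_1/(1+r)^1 + D_2/(1+r)^2 + TV/(1+r)^2
    = 65842.17311 + 71419.96310 + 1479821.63543 = 1617083.77164

€1617083.77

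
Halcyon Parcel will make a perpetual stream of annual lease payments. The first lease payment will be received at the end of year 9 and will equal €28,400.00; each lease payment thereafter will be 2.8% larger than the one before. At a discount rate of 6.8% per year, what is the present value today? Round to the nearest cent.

€419457.85

Value at end of year 8: C₁ / (r − g) = €28,400.00 / (0.068 − 0.028) = €710,000.0000
Discount to today: PV = €710,000.0000 / (1 + 0.068)^8 = €710,000.0000 / 1.692661 = €419,457.85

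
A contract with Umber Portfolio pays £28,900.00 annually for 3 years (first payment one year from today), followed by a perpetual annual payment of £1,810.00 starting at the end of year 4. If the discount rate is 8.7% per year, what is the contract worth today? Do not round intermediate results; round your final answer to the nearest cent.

£89745.67

PV of 3-year annuity: £28,900.00 × [1 − (1+0.087)^−3] / 0.087 = 73547.32269
Perpetuity value at year 3: £1,810.00 / 0.087 = 20804.59770
PV of perpetuity: 20804.59770 / (1+0.087)^3 = 16198.34670
Total PV = 73547.32269 + 16198.34670 = 89745.66938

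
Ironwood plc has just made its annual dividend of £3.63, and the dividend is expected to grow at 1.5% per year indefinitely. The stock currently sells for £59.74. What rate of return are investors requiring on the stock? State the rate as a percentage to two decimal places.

7.67%

D₁ = £3.63 × 1.015 = £3.6845
P = D₁/(r − g) ⇒ r = D₁/P + g = £3.6845/£59.74 + 0.015 = 0.061675 + 0.015 = 0.076675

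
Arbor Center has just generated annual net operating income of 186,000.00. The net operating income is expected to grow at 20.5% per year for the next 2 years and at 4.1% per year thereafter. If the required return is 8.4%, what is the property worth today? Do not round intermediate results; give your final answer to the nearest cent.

D_1 = 224130.00000
D_2 = 270076.65000
Terminal value at year 2: TV = D_2×(1+g_2)/(r−g_2) = 281149.79265/0.043 = 6538367.27093
P_0 = D_1/(1+r)^1 + D_2/(1+r)^2 + TV/(1+r)^2
    = 206761.99262 + 229841.51394 + 5564302.69785 = 6000906.20441

6000906.20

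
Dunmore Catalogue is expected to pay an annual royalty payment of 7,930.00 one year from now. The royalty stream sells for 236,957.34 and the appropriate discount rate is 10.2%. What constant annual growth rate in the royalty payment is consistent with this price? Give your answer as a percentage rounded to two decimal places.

P = D₁/(r−g) ⇒ g = r − D₁/P = 0.102 − 7,930.00/236,957.34 = 0.068534

6.85%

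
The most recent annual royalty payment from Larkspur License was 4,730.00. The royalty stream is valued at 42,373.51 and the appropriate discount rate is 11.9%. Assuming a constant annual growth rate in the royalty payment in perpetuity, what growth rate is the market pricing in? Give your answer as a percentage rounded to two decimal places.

P = D₀(1+g)/(r−g) ⇒ P(r−g) = D₀(1+g) ⇒ g(P+D₀) = P·r − D₀
g = (P·r − D₀)/(P + D₀) = (42,373.51×0.119 − 4,730.00) / (42,373.51 + 4,730.00) = 0.006633

0.66%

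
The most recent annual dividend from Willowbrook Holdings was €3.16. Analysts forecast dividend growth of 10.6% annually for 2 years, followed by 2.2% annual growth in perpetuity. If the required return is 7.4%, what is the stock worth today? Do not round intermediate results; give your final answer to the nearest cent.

D_1 = 3.49496
D_2 = 3.86543
Terminal value at year 2: TV = D_2×(1+g_2)/(r−g_2) = 3.95047/0.052 = 75.97048
P_0 = D_1/(1+r)^1 + D_2/(1+r)^2 + TV/(1+r)^2
    = 3.25415 + 3.35111 + 65.86221 = 72.46748

€72.47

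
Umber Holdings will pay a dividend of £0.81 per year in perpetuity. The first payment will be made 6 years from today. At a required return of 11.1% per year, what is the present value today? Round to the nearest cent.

£4.31

Value at end of year 5: C / r = £0.81 / 0.111 = £7.2973
Discount to today: PV = £7.2973 / (1 + 0.111)^5 = £7.2973 / 1.692662 = £4.31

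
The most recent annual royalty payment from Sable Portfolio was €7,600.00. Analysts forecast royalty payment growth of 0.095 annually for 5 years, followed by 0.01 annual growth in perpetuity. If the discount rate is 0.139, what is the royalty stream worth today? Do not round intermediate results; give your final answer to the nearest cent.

€82681.42

D_1 = 8322.00000
D_2 = 9112.59000
D_3 = 9978.28605
D_4 = 10926.22322
D_5 = 11964.21443
Terminal value at year 5: TV = D_5×(1+g_2)/(r−g_2) = 12083.85658/0.129 = 93673.30679
P_0 = D_1/(1+r)^1 + D_2/(1+r)^2 + D_3/(1+r)^3 + D_4/(1+r)^4 + D_5/(1+r)^5 + TV/(1+r)^5
    = 7306.40913 + 7024.15979 + 6752.81384 + 6491.95010 + 6241.16361 + 48864.92441 = 82681.42087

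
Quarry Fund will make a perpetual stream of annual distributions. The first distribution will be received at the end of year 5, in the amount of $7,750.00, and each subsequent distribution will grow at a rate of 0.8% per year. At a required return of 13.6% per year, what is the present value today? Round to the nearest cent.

$36356.19

Value at end of year 4: C₁ / (r − g) = $7,750.00 / (0.136 − 0.008) = $60,546.8750
Discount to today: PV = $60,546.8750 / (1 + 0.136)^4 = $60,546.8750 / 1.665380 = $36,356.19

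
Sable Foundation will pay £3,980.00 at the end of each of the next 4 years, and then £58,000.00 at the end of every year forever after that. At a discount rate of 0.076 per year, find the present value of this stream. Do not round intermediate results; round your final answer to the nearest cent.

£582632.13

PV of 4-year annuity: £3,980.00 × [1 − (1+0.076)^−4] / 0.076 = 13300.49163
Perpetuity value at year 4: £58,000.00 / 0.076 = 763157.89474
PV of perpetuity: 763157.89474 / (1+0.076)^4 = 569331.63479
Total PV = 13300.49163 + 569331.63479 = 582632.12642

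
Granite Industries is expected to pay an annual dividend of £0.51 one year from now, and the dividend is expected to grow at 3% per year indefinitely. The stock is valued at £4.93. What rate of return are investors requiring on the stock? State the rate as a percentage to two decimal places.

13.34%

P = D₁/(r − g) ⇒ r = D₁/P + g = £0.5100/£4.93 + 0.03 = 0.103448 + 0.03 = 0.133448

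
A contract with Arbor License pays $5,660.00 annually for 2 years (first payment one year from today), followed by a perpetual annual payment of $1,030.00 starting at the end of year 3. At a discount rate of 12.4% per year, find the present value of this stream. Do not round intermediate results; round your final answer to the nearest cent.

$16090.45

PV of 2-year annuity: $5,660.00 × [1 − (1+0.124)^−2] / 0.124 = 9515.64696
Perpetuity value at year 2: $1,030.00 / 0.124 = 8306.45161
PV of perpetuity: 8306.45161 / (1+0.124)^2 = 6574.80561
Total PV = 9515.64696 + 6574.80561 = 16090.45258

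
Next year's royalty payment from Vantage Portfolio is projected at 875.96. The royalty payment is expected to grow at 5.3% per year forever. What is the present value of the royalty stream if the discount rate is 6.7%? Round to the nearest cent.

62568.57

Growing perpetuity: P = D₁ / (r − g) = 875.9600 / (0.067 − 0.053) = 62,568.57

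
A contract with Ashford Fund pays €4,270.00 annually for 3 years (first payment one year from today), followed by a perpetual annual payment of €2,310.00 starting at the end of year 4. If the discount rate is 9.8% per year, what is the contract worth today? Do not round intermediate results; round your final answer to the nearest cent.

€28462.87

PV of 3-year annuity: €4,270.00 × [1 − (1+0.098)^−3] / 0.098 = 10656.35888
Perpetuity value at year 3: €2,310.00 / 0.098 = 23571.42857
PV of perpetuity: 23571.42857 / (1+0.098)^3 = 17806.51311
Total PV = 10656.35888 + 17806.51311 = 28462.87199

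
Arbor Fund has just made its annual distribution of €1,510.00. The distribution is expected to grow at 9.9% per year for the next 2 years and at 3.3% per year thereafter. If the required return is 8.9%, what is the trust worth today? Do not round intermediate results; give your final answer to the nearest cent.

D_1 = 1659.49000
D_2 = 1823.77951
Terminal value at year 2: TV = D_2×(1+g_2)/(r−g_2) = 1883.96423/0.056 = 33642.21846
P_0 = D_1/(1+r)^1 + D_2/(1+r)^2 + TV/(1+r)^2
    = 1523.86593 + 1537.85919 + 28368.00973 = 31429.73485

€31429.73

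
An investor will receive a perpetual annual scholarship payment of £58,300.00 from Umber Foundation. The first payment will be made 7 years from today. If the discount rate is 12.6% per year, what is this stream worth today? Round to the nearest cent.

£227021.85

Value at end of year 6: C / r = £58,300.00 / 0.126 = £462,698.4127
Discount to today: PV = £462,698.4127 / (1 + 0.126)^6 = £462,698.4127 / 2.038123 = £227,021.85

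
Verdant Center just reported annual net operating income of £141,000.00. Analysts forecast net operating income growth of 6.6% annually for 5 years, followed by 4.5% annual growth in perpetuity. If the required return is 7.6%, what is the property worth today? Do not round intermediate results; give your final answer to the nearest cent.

D_1 = 150306.00000
D_2 = 160226.19600
D_3 = 170801.12494
D_4 = 182073.99918
D_5 = 194090.88313
Terminal value at year 5: TV = D_5×(1+g_2)/(r−g_2) = 202824.97287/0.031 = 6542741.06027
P_0 = D_1/(1+r)^1 + D_2/(1+r)^2 + D_3/(1+r)^3 + D_4/(1+r)^4 + D_5/(1+r)^5 + TV/(1+r)^5
    = 139689.59108 + 138391.36068 + 137105.19562 + 135830.98376 + 134568.61402 + 4536264.56948 = 5221850.31464

£5221850.31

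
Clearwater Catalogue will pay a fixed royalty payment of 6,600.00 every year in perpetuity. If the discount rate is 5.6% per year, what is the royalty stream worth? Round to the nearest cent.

Level perpetuity: PV = C / r = 6,600.00 / 0.056 = 117,857.14

117857.14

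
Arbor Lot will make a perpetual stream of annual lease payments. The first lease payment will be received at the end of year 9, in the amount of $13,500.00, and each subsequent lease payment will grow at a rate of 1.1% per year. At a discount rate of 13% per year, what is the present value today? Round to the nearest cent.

Value at end of year 8: C₁ / (r − g) = $13,500.00 / (0.13 − 0.011) = $113,445.3782
Discount to today: PV = $113,445.3782 / (1 + 0.13)^8 = $113,445.3782 / 2.658444 = $42,673.60

$42673.60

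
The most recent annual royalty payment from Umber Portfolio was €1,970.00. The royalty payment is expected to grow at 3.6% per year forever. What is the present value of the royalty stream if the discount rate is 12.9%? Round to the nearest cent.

€21945.38

D₁ = D₀ × (1 + g) = €1,970.00 × 1.036 = €2,040.9200
Growing perpetuity: P = D₁ / (r − g) = €2,040.9200 / (0.129 − 0.036) = €21,945.38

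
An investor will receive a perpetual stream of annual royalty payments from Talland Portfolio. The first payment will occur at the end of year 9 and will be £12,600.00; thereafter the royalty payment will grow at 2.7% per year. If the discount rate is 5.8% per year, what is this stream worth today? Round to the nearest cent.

£258894.91

Value at end of year 8: C₁ / (r − g) = £12,600.00 / (0.058 − 0.027) = £406,451.6129
Discount to today: PV = £406,451.6129 / (1 + 0.058)^8 = £406,451.6129 / 1.569948 = £258,894.91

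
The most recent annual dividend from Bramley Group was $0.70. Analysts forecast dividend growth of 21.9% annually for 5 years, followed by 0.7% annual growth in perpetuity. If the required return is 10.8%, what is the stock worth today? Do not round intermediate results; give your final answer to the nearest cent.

D_1 = 0.85330
D_2 = 1.04017
D_3 = 1.26797
D_4 = 1.54566
D_5 = 1.88415
Terminal value at year 5: TV = D_5×(1+g_2)/(r−g_2) = 1.89734/0.101 = 18.78558
P_0 = D_1/(1+r)^1 + D_2/(1+r)^2 + D_3/(1+r)^3 + D_4/(1+r)^4 + D_5/(1+r)^5 + TV/(1+r)^5
    = 0.77013 + 0.84728 + 0.93216 + 1.02554 + 1.12828 + 11.24931 = 15.95270

$15.95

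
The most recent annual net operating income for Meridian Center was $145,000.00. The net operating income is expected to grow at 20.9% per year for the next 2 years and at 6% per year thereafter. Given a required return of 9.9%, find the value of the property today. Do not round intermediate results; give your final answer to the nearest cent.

D_1 = 175305.00000
D_2 = 211943.74500
Terminal value at year 2: TV = D_2×(1+g_2)/(r−g_2) = 224660.36970/0.039 = 5760522.30000
P_0 = D_1/(1+r)^1 + D_2/(1+r)^2 + TV/(1+r)^2
    = 159513.19381 + 175479.02759 + 4769429.98060 = 5104422.20200

$5104422.20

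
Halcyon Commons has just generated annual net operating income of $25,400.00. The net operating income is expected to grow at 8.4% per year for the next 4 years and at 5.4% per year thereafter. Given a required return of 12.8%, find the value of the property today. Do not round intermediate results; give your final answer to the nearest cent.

D_1 = 27533.60000
D_2 = 29846.42240
D_3 = 32353.52188
D_4 = 35071.21772
Terminal value at year 4: TV = D_4×(1+g_2)/(r−g_2) = 36965.06348/0.074 = 499527.88482
P_0 = D_1/(1+r)^1 + D_2/(1+r)^2 + D_3/(1+r)^3 + D_4/(1+r)^4 + TV/(1+r)^4
    = 24409.21986 + 23457.08717 + 22542.09441 + 21662.79285 + 308548.42792 = 400619.62220

$400619.62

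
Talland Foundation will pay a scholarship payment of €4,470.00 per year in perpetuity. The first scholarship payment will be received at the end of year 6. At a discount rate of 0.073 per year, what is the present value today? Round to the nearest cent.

€43051.28

Value at end of year 5: C / r = €4,470.00 / 0.073 = €61,232.8767
Discount to today: PV = €61,232.8767 / (1 + 0.073)^5 = €61,232.8767 / 1.422324 = €43,051.28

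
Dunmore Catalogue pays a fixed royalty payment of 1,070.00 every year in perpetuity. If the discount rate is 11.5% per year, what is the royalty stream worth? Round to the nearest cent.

9304.35

Level perpetuity: PV = C / r = 1,070.00 / 0.115 = 9,304.35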